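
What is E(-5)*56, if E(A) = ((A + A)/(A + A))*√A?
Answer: 56*I*√5 ≈ 125.22*I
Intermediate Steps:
E(A) = √A (E(A) = ((2*A)/((2*A)))*√A = ((2*A)*(1/(2*A)))*√A = 1*√A = √A)
E(-5)*56 = √(-5)*56 = (I*√5)*56 = 56*I*√5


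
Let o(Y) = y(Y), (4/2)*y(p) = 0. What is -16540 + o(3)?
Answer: -16540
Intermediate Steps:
y(p) = 0 (y(p) = (1/2)*0 = 0)
o(Y) = 0
-16540 + o(3) = -16540 + 0 = -16540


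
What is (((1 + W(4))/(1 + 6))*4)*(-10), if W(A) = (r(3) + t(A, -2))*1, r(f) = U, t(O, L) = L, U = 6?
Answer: -200/7 ≈ -28.571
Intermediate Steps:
r(f) = 6
W(A) = 4 (W(A) = (6 - 2)*1 = 4*1 = 4)
(((1 + W(4))/(1 + 6))*4)*(-10) = (((1 + 4)/(1 + 6))*4)*(-10) = ((5/7)*4)*(-10) = (20/7)*(-10) = -200/7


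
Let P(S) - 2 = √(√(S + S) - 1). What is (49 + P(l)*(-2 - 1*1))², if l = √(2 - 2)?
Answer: 1840 - 258*I ≈ 1840.0 - 258.0*I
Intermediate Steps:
l = 0 (l = √0 = 0)
P(S) = 2 + √(-1 + √2*√S) (P(S) = 2 + √(√(S + S) - 1) = 2 + √(√(2*S) - 1) = 2 + √(√2*√S - 1) = 2 + √(-1 + √2*√S))
(49 + P(l)*(-2 - 1*1))² = (49 + (2 + √(-1 + √2*√0))*(-2 - 1*1))² = (49 + (2 + √(-1 + √2*0))*(-2 - 1))² = (49 + (2 + √(-1 + 0))*(-3))² = (49 + (2 + √(-1))*(-3))² = (49 + (2 + I)*(-3))² = (49 + (-6 - 3*I))² = (43 - 3*I)²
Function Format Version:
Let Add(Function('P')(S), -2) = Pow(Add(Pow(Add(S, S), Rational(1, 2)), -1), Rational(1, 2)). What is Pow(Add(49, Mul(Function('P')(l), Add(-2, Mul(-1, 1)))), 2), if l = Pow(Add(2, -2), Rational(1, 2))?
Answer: Add(1840, Mul(-258, I)) ≈ Add(1840.0, Mul(-258.00, I))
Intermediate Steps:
l = 0 (l = Pow(0, Rational(1, 2)) = 0)
Function('P')(S) = Add(2, Pow(Add(-1, Mul(Pow(2, Rational(1, 2)), Pow(S, Rational(1, 2)))), Rational(1, 2))) (Function('P')(S) = Add(2, Pow(Add(Pow(Add(S, S), Rational(1, 2)), -1), Rational(1, 2))) = Add(2, Pow(Add(Pow(Mul(2, S), Rational(1, 2)), -1), Rational(1, 2))) = Add(2, Pow(Add(Mul(Pow(2, Rational(1, 2)), Pow(S, Rational(1, 2))), -1), Rational(1, 2))) = Add(2, Pow(Add(-1, Mul(Pow(2, Rational(1, 2)), Pow(S, Rational(1, 2)))), Rational(1, 2))))
Pow(Add(49, Mul(Function('P')(l), Add(-2, Mul(-1, 1)))), 2) = Pow(Add(49, Mul(Add(2, Pow(Add(-1, Mul(Pow(2, Rational(1, 2)), Pow(0, Rational(1, 2)))), Rational(1, 2))), Add(-2, Mul(-1, 1)))), 2) = Pow(Add(49, Mul(Add(2, Pow(Add(-1, Mul(Pow(2, Rational(1, 2)), 0)), Rational(1, 2))), Add(-2, -1))), 2) = Pow(Add(49, Mul(Add(2, Pow(Add(-1, 0), Rational(1, 2))), -3)), 2) = Pow(Add(49, Mul(Add(2, Pow(-1, Rational(1, 2))), -3)), 2) = Pow(Add(49, Mul(Add(2, I), -3)), 2) = Pow(Add(49, Add(-6, Mul(-3, I))), 2) = Pow(Add(43, Mul(-3, I)), 2)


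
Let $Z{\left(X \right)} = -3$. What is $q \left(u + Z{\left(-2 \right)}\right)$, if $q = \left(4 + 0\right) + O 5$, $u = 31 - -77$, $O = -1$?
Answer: $-105$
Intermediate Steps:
$u = 108$ ($u = 31 + 77 = 108$)
$q = -1$ ($q = \left(4 + 0\right) - 5 = 4 - 5 = -1$)
$q \left(u + Z{\left(-2 \right)}\right) = - (108 - 3) = \left(-1\right) 105 = -105$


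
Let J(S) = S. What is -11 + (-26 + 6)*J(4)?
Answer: -91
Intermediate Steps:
-11 + (-26 + 6)*J(4) = -11 + (-26 + 6)*4 = -11 - 20*4 = -11 - 80 = -91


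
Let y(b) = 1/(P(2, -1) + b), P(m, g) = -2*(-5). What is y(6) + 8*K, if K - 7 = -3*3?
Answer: -255/16 ≈ -15.938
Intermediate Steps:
P(m, g) = 10
K = -2 (K = 7 - 3*3 = 7 - 9 = -2)
y(b) = 1/(10 + b)
y(6) + 8*K = 1/(10 + 6) + 8*(-2) = 1/16 - 16 = -255/16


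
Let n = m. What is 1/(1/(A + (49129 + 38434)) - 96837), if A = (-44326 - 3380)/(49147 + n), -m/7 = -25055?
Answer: -3276774635/317313025292073 ≈ -1.0327e-5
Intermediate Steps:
m = 175385 (m = -7*(-25055) = 175385)
n = 175385
A = -7951/37422 (A = (-44326 - 3380)/(49147 + 175385) = -47706/224532 = -47706*1/224532 = -7951/37422 ≈ -0.21247)
1/(1/(A + (49129 + 38434)) - 96837) = 1/(1/(-7951/37422 + (49129 + 38434)) - 96837) = 1/(1/(-7951/37422 + 87563) - 96837) = 1/(1/(3276774635/37422) - 96837) = 1/(37422/3276774635 - 96837) = 1/(-317313025292073/3276774635) = -3276774635/317313025292073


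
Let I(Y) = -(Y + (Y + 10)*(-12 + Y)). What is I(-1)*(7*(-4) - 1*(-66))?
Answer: 4484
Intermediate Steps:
I(Y) = -Y - (-12 + Y)*(10 + Y) (I(Y) = -(Y + (10 + Y)*(-12 + Y)) = -(Y + (-12 + Y)*(10 + Y)) = -Y - (-12 + Y)*(10 + Y))
I(-1)*(7*(-4) - 1*(-66)) = (120 - 1 - 1*(-1)**2)*(7*(-4) - 1*(-66)) = (120 - 1 - 1*1)*(-28 + 66) = (120 - 1 - 1)*38 = 118*38 = 4484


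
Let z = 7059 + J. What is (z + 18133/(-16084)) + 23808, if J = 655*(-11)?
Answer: 380561475/16084 ≈ 23661.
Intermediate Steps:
J = -7205
z = -146 (z = 7059 - 7205 = -146)
(z + 18133/(-16084)) + 23808 = (-146 + 18133/(-16084)) + 23808 = (-146 + 18133*(-1/16084)) + 23808 = (-146 - 18133/16084) + 23808 = -2366397/16084 + 23808 = 380561475/16084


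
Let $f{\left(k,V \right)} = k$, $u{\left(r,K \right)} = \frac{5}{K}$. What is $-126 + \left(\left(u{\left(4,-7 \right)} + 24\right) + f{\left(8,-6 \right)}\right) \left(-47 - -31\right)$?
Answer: $- \frac{4386}{7} \approx -626.57$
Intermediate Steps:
$-126 + \left(\left(u{\left(4,-7 \right)} + 24\right) + f{\left(8,-6 \right)}\right) \left(-47 - -31\right) = -126 + \left(\left(\frac{5}{-7} + 24\right) + 8\right) \left(-47 - -31\right) = -126 + \left(\left(5 \left(- \frac{1}{7}\right) + 24\right) + 8\right) \left(-47 + 31\right) = -126 + \left(\left(- \frac{5}{7} + 24\right) + 8\right) \left(-16\right) = -126 + \left(\frac{163}{7} + 8\right) \left(-16\right) = -126 + \frac{219}{7} \left(-16\right) = -126 - \frac{3504}{7} = - \frac{4386}{7}$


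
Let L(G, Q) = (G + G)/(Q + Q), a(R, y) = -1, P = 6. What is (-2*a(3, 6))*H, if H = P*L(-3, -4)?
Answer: 9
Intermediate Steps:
L(G, Q) = G/Q (L(G, Q) = (2*G)/((2*Q)) = (2*G)*(1/(2*Q)) = G/Q)
H = 9/2 (H = 6*(-3/(-4)) = 6*(-3*(-¼)) = 6*(¾) = 9/2 ≈ 4.5000)
(-2*a(3, 6))*H = -2*(-1)*(9/2) = 2*(9/2) = 9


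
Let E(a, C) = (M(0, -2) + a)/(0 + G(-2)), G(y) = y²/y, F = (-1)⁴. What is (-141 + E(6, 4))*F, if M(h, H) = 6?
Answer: -147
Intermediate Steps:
F = 1
G(y) = y
E(a, C) = -3 - a/2 (E(a, C) = (6 + a)/(0 - 2) = (6 + a)/(-2) = (6 + a)*(-½) = -3 - a/2)
(-141 + E(6, 4))*F = (-141 + (-3 - ½*6))*1 = (-141 + (-3 - 3))*1 = (-141 - 6)*1 = -147*1 = -147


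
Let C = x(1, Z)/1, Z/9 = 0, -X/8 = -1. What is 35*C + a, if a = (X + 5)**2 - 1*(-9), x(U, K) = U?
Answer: 213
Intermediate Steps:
X = 8 (X = -8*(-1) = 8)
Z = 0 (Z = 9*0 = 0)
a = 178 (a = (8 + 5)**2 - 1*(-9) = 13**2 + 9 = 169 + 9 = 178)
C = 1 (C = 1/1 = 1*1 = 1)
35*C + a = 35*1 + 178 = 35 + 178 = 213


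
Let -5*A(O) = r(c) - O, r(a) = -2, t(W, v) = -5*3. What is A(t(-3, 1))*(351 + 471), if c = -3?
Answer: -10686/5 ≈ -2137.2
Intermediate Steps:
t(W, v) = -15
A(O) = ⅖ + O/5 (A(O) = -(-2 - O)/5 = ⅖ + O/5)
A(t(-3, 1))*(351 + 471) = (⅖ + (⅕)*(-15))*(351 + 471) = (⅖ - 3)*822 = -13/5*822 = -10686/5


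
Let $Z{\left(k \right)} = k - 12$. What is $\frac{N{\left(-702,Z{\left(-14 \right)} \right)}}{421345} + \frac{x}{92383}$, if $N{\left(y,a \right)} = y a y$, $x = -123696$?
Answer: $- \frac{1235813201352}{38925115135} \approx -31.748$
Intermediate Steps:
$Z{\left(k \right)} = -12 + k$
$N{\left(y,a \right)} = a y^{2}$ ($N{\left(y,a \right)} = a y y = a y^{2}$)
$\frac{N{\left(-702,Z{\left(-14 \right)} \right)}}{421345} + \frac{x}{92383} = \frac{\left(-12 - 14\right) \left(-702\right)^{2}}{421345} - \frac{123696}{92383} = \left(-26\right) 492804 \cdot \frac{1}{421345} - \frac{123696}{92383} = \left(-12812904\right) \frac{1}{421345} - \frac{123696}{92383} = - \frac{12812904}{421345} - \frac{123696}{92383} = - \frac{1235813201352}{38925115135}$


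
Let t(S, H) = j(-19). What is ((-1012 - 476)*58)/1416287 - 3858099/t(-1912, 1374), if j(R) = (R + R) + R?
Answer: 1821390179695/26909453 ≈ 67686.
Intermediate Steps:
j(R) = 3*R (j(R) = 2*R + R = 3*R)
t(S, H) = -57 (t(S, H) = 3*(-19) = -57)
((-1012 - 476)*58)/1416287 - 3858099/t(-1912, 1374) = ((-1012 - 476)*58)/1416287 - 3858099/(-57) = -1488*58*(1/1416287) - 3858099*(-1/57) = -86304*1/1416287 + 1286033/19 = -86304/1416287 + 1286033/19 = 1821390179695/26909453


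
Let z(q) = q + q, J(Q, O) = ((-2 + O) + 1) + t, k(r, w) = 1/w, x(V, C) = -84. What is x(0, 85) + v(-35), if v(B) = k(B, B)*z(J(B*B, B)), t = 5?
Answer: -2878/35 ≈ -82.229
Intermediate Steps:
J(Q, O) = 4 + O (J(Q, O) = ((-2 + O) + 1) + 5 = (-1 + O) + 5 = 4 + O)
z(q) = 2*q
v(B) = (8 + 2*B)/B (v(B) = (2*(4 + B))/B = (8 + 2*B)/B)
x(0, 85) + v(-35) = -84 + (2 + 8/(-35)) = -84 + (2 + 8*(-1/35)) = -84 + (2 - 8/35) = -84 + 62/35 = -2878/35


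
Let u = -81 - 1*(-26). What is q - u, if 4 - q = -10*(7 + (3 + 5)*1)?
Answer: 209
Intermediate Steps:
u = -55 (u = -81 + 26 = -55)
q = 154 (q = 4 - (-10)*(7 + (3 + 5)*1) = 4 - (-10)*(7 + 8*1) = 4 - (-10)*(7 + 8) = 4 - (-10)*15 = 4 - 1*(-150) = 4 + 150 = 154)
q - u = 154 - 1*(-55) = 154 + 55 = 209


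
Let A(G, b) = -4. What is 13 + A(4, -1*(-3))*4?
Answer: -3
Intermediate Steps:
13 + A(4, -1*(-3))*4 = 13 - 4*4 = 13 - 16 = -3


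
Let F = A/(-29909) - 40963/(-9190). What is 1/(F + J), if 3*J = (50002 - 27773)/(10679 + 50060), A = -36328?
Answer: 50084840645070/290189289064669 ≈ 0.17259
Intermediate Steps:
F = 1559016687/274863710 (F = -36328/(-29909) - 40963/(-9190) = -36328*(-1/29909) - 40963*(-1/9190) = 36328/29909 + 40963/9190 = 1559016687/274863710 ≈ 5.6720)
J = 22229/182217 (J = ((50002 - 27773)/(10679 + 50060))/3 = (22229/60739)/3 = (22229*(1/60739))/3 = (⅓)*(22229/60739) = 22229/182217 ≈ 0.12199)
1/(F + J) = 1/(1559016687/274863710 + 22229/182217) = 1/(290189289064669/50084840645070) = 50084840645070/290189289064669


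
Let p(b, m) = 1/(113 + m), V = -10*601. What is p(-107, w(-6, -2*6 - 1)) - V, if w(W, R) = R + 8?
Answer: 649081/108 ≈ 6010.0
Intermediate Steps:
V = -6010
w(W, R) = 8 + R
p(-107, w(-6, -2*6 - 1)) - V = 1/(113 + (8 + (-2*6 - 1))) - 1*(-6010) = 1/(113 + (8 + (-12 - 1))) + 6010 = 1/(113 + (8 - 13)) + 6010 = 1/(113 - 5) + 6010 = 1/108 + 6010 = 649081/108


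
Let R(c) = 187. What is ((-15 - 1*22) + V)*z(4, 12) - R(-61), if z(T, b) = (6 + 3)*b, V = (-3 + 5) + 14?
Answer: -2455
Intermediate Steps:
V = 16 (V = 2 + 14 = 16)
z(T, b) = 9*b
((-15 - 1*22) + V)*z(4, 12) - R(-61) = ((-15 - 1*22) + 16)*(9*12) - 1*187 = ((-15 - 22) + 16)*108 - 187 = (-37 + 16)*108 - 187 = -21*108 - 187 = -2268 - 187 = -2455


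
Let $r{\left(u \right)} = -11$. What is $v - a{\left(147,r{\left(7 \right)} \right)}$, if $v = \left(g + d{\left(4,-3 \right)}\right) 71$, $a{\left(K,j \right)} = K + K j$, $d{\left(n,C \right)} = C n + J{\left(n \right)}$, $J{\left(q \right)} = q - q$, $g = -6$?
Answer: $192$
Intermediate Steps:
$J{\left(q \right)} = 0$
$d{\left(n,C \right)} = C n$ ($d{\left(n,C \right)} = C n + 0 = C n$)
$v = -1278$ ($v = \left(-6 - 12\right) 71 = \left(-18\right) 71 = -1278$)
$v - a{\left(147,r{\left(7 \right)} \right)} = -1278 - 147 \left(1 - 11\right) = -1278 - 147 \left(-10\right) = -1278 - -1470 = -1278 + 1470 = 192$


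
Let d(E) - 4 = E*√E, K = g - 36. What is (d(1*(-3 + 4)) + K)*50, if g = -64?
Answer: -4750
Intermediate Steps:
K = -100 (K = -64 - 36 = -100)
d(E) = 4 + E^(3/2) (d(E) = 4 + E*√E = 4 + E^(3/2))
(d(1*(-3 + 4)) + K)*50 = ((4 + (1*(-3 + 4))^(3/2)) - 100)*50 = ((4 + (1*1)^(3/2)) - 100)*50 = ((4 + 1^(3/2)) - 100)*50 = ((4 + 1) - 100)*50 = (5 - 100)*50 = -95*50 = -4750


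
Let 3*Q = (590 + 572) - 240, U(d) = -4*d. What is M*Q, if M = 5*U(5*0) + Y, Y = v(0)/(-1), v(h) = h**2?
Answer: 0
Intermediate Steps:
Y = 0 (Y = 0**2/(-1) = 0*(-1) = 0)
M = 0 (M = 5*(-20*0) + 0 = 5*(-4*0) + 0 = 5*0 + 0 = 0 + 0 = 0)
Q = 922/3 (Q = ((590 + 572) - 240)/3 = (1162 - 240)/3 = (1/3)*922 = 922/3 ≈ 307.33)
M*Q = 0*(922/3) = 0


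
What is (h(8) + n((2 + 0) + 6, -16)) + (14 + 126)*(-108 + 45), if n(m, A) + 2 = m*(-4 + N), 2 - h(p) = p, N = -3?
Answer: -8884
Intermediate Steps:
h(p) = 2 - p
n(m, A) = -2 - 7*m (n(m, A) = -2 + m*(-4 - 3) = -2 + m*(-7) = -2 - 7*m)
(h(8) + n((2 + 0) + 6, -16)) + (14 + 126)*(-108 + 45) = ((2 - 1*8) + (-2 - 7*((2 + 0) + 6))) + (14 + 126)*(-108 + 45) = ((2 - 8) + (-2 - 7*(2 + 6))) + 140*(-63) = (-6 + (-2 - 7*8)) - 8820 = (-6 + (-2 - 56)) - 8820 = (-6 - 58) - 8820 = -64 - 8820 = -8884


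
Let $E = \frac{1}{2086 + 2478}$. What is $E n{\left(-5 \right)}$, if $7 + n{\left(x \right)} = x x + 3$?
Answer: $\frac{3}{652} \approx 0.0046012$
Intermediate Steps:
$n{\left(x \right)} = -4 + x^{2}$ ($n{\left(x \right)} = -7 + \left(x x + 3\right) = -7 + \left(x^{2} + 3\right) = -7 + \left(3 + x^{2}\right) = -4 + x^{2}$)
$E = \frac{1}{4564} \approx 0.00021911$
$E n{\left(-5 \right)} = \frac{-4 + \left(-5\right)^{2}}{4564} = \frac{-4 + 25}{4564} = \frac{1}{4564} \cdot 21 = \frac{3}{652}$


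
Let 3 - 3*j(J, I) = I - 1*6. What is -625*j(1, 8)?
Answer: -625/3 ≈ -208.33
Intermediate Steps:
j(J, I) = 3 - I/3 (j(J, I) = 1 - (I - 1*6)/3 = 1 - (I - 6)/3 = 1 - (-6 + I)/3 = 1 + (2 - I/3) = 3 - I/3)
-625*j(1, 8) = -625*(3 - ⅓*8) = -625*(3 - 8/3) = -625*⅓ = -625/3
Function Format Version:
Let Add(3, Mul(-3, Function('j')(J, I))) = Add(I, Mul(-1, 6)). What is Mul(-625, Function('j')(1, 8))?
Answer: Rational(-625, 3) ≈ -208.33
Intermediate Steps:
Function('j')(J, I) = Add(3, Mul(Rational(-1, 3), I)) (Function('j')(J, I) = Add(1, Mul(Rational(-1, 3), Add(I, Mul(-1, 6)))) = Add(1, Mul(Rational(-1, 3), Add(I, -6))) = Add(1, Mul(Rational(-1, 3), Add(-6, I))) = Add(1, Add(2, Mul(Rational(-1, 3), I))) = Add(3, Mul(Rational(-1, 3), I)))
Mul(-625, Function('j')(1, 8)) = Mul(-625, Add(3, Mul(Rational(-1, 3), 8))) = Mul(-625, Add(3, Rational(-8, 3))) = Mul(-625, Rational(1, 3)) = Rational(-625, 3)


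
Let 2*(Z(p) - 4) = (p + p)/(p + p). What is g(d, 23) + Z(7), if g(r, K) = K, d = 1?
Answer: 55/2 ≈ 27.500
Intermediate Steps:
Z(p) = 9/2 (Z(p) = 4 + ((p + p)/(p + p))/2 = 4 + ((2*p)/((2*p)))/2 = 4 + ((2*p)*(1/(2*p)))/2 = 4 + (1/2)*1 = 4 + 1/2 = 9/2)
g(d, 23) + Z(7) = 23 + 9/2 = 55/2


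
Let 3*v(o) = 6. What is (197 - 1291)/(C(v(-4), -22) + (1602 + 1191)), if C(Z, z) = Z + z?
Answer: -1094/2773 ≈ -0.39452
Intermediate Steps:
v(o) = 2 (v(o) = (⅓)*6 = 2)
(197 - 1291)/(C(v(-4), -22) + (1602 + 1191)) = (197 - 1291)/((2 - 22) + (1602 + 1191)) = -1094/(-20 + 2793) = -1094/2773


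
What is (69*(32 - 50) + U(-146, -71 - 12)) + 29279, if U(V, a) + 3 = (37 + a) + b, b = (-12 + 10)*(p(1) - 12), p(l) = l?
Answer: 28010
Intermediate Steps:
b = 22 (b = (-12 + 10)*(1 - 12) = -2*(-11) = 22)
U(V, a) = 56 + a (U(V, a) = -3 + ((37 + a) + 22) = -3 + (59 + a) = 56 + a)
(69*(32 - 50) + U(-146, -71 - 12)) + 29279 = (69*(32 - 50) + (56 + (-71 - 12))) + 29279 = (69*(-18) + (56 - 83)) + 29279 = (-1242 - 27) + 29279 = -1269 + 29279 = 28010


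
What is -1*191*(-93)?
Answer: 17763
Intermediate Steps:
-1*191*(-93) = -191*(-93) = 17763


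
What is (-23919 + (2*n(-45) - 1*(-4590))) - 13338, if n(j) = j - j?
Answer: -32667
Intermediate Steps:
n(j) = 0
(-23919 + (2*n(-45) - 1*(-4590))) - 13338 = (-23919 + (2*0 - 1*(-4590))) - 13338 = (-23919 + (0 + 4590)) - 13338 = (-23919 + 4590) - 13338 = -19329 - 13338 = -32667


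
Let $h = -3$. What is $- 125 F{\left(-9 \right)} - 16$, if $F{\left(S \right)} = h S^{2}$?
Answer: $30359$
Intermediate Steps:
$F{\left(S \right)} = - 3 S^{2}$
$- 125 F{\left(-9 \right)} - 16 = - 125 \left(- 3 \left(-9\right)^{2}\right) - 16 = - 125 \left(\left(-3\right) 81\right) - 16 = \left(-125\right) \left(-243\right) - 16 = 30375 - 16 = 30359$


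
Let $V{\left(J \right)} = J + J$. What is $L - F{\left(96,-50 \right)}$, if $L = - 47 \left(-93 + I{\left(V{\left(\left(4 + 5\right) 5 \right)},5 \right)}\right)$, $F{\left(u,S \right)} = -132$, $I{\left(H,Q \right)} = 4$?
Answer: $4315$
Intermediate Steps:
$V{\left(J \right)} = 2 J$
$L = 4183$ ($L = - 47 \left(-93 + 4\right) = \left(-47\right) \left(-89\right) = 4183$)
$L - F{\left(96,-50 \right)} = 4183 - -132 = 4183 + 132 = 4315$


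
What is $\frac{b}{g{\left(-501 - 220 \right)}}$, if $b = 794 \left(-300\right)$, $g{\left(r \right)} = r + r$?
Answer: $\frac{119100}{721} \approx 165.19$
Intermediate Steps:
$g{\left(r \right)} = 2 r$
$b = -238200$
$\frac{b}{g{\left(-501 - 220 \right)}} = - \frac{238200}{2 \left(-501 - 220\right)} = - \frac{238200}{2 \left(-721\right)} = - \frac{238200}{-1442} = \left(-238200\right) \left(- \frac{1}{1442}\right) = \frac{119100}{721}$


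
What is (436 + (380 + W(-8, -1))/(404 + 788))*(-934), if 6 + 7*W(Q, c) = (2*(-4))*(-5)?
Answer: -850098313/2086 ≈ -4.0753e+5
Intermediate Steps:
W(Q, c) = 34/7 (W(Q, c) = -6/7 + ((2*(-4))*(-5))/7 = -6/7 + (-8*(-5))/7 = -6/7 + (⅐)*40 = -6/7 + 40/7 = 34/7)
(436 + (380 + W(-8, -1))/(404 + 788))*(-934) = (436 + (380 + 34/7)/(404 + 788))*(-934) = (436 + (2694/7)/1192)*(-934) = (436 + (2694/7)*(1/1192))*(-934) = (436 + 1347/4172)*(-934) = (1820339/4172)*(-934) = -850098313/2086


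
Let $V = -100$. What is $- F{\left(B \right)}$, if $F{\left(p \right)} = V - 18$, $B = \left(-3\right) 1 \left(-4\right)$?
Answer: $118$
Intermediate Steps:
$B = 12$ ($B = \left(-3\right) \left(-4\right) = 12$)
$F{\left(p \right)} = -118$ ($F{\left(p \right)} = -100 - 18 = -118$)
$- F{\left(B \right)} = \left(-1\right) \left(-118\right) = 118$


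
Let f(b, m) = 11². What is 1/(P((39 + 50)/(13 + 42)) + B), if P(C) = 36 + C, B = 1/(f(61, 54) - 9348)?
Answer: 507485/19090608 ≈ 0.026583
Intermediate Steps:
f(b, m) = 121
B = -1/9227 (B = 1/(121 - 9348) = 1/(-9227) = -1/9227 ≈ -0.00010838)
1/(P((39 + 50)/(13 + 42)) + B) = 1/((36 + (39 + 50)/(13 + 42)) - 1/9227) = 1/((36 + 89/55) - 1/9227) = 1/(2069/55 - 1/9227) = 1/(19090608/507485) = 507485/19090608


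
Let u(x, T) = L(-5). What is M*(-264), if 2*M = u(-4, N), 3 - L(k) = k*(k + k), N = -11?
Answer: 6204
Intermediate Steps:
L(k) = 3 - 2*k² (L(k) = 3 - k*(k + k) = 3 - k*2*k = 3 - 2*k²)
u(x, T) = -47 (u(x, T) = 3 - 2*(-5)² = 3 - 2*25 = 3 - 50 = -47)
M = -47/2 (M = (½)*(-47) = -47/2 ≈ -23.500)
M*(-264) = -47/2*(-264) = 6204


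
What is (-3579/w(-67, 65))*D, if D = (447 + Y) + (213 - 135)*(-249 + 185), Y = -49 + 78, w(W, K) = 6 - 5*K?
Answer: -16162764/319 ≈ -50667.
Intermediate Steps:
Y = 29
D = -4516 (D = (447 + 29) + (213 - 135)*(-249 + 185) = 476 + 78*(-64) = 476 - 4992 = -4516)
(-3579/w(-67, 65))*D = -3579/(6 - 5*65)*(-4516) = -3579/(6 - 325)*(-4516) = -3579/(-319)*(-4516) = -3579*(-1/319)*(-4516) = (3579/319)*(-4516) = -16162764/319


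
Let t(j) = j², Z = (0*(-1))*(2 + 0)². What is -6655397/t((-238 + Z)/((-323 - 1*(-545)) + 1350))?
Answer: -587382520716/2023 ≈ -2.9035e+8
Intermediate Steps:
Z = 0 (Z = 0*2² = 0*4 = 0)
-6655397/t((-238 + Z)/((-323 - 1*(-545)) + 1350)) = -6655397*((-323 - 1*(-545)) + 1350)²/(-238 + 0)² = -6655397*((-323 + 545) + 1350)²/56644 = -6655397*(222 + 1350)²/56644 = -6655397/((-238/1572)²) = -6655397/((-238*1/1572)²) = -6655397/((-119/786)²) = -6655397/14161/617796 = -6655397*617796/14161 = -587382520716/2023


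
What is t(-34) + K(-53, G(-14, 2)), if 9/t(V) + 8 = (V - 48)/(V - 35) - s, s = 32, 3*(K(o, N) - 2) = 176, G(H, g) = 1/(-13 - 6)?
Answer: 485533/8034 ≈ 60.435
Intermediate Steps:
G(H, g) = -1/19 (G(H, g) = 1/(-19) = -1/19)
K(o, N) = 182/3 (K(o, N) = 2 + (⅓)*176 = 2 + 176/3 = 182/3)
t(V) = 9/(-40 + (-48 + V)/(-35 + V)) (t(V) = 9/(-8 + ((V - 48)/(V - 35) - 1*32)) = 9/(-8 + ((-48 + V)/(-35 + V) - 32)) = 9/(-8 + (-32 + (-48 + V)/(-35 + V))) = 9/(-40 + (-48 + V)/(-35 + V)))
t(-34) + K(-53, G(-14, 2)) = 9*(35 - 1*(-34))/(13*(-104 + 3*(-34))) + 182/3 = 9*(35 + 34)/(13*(-104 - 102)) + 182/3 = (9/13)*69/(-206) + 182/3 = (9/13)*(-1/206)*69 + 182/3 = -621/2678 + 182/3 = 485533/8034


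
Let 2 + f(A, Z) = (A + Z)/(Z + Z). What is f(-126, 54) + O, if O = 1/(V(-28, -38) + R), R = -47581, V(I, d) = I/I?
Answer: -126881/47580 ≈ -2.6667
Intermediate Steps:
V(I, d) = 1
O = -1/47580 (O = 1/(1 - 47581) = 1/(-47580) = -1/47580 ≈ -2.1017e-5)
f(A, Z) = -2 + (A + Z)/(2*Z) (f(A, Z) = -2 + (A + Z)/(Z + Z) = -2 + (A + Z)/((2*Z)) = -2 + (A + Z)*(1/(2*Z)) = -2 + (A + Z)/(2*Z))
f(-126, 54) + O = (½)*(-126 - 3*54)/54 - 1/47580 = (½)*(1/54)*(-126 - 162) - 1/47580 = (½)*(1/54)*(-288) - 1/47580 = -8/3 - 1/47580 = -126881/47580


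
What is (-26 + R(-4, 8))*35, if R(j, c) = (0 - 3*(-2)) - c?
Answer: -980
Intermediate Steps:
R(j, c) = 6 - c (R(j, c) = (0 + 6) - c = 6 - c)
(-26 + R(-4, 8))*35 = (-26 + (6 - 1*8))*35 = (-26 + (6 - 8))*35 = (-26 - 2)*35 = -28*35 = -980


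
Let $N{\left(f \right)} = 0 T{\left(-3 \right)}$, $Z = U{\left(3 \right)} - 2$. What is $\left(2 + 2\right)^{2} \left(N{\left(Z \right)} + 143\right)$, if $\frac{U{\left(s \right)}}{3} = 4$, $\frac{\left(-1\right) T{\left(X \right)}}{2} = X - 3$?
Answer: $2288$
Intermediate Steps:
$T{\left(X \right)} = 6 - 2 X$ ($T{\left(X \right)} = - 2 \left(X - 3\right) = - 2 \left(-3 + X\right) = 6 - 2 X$)
$U{\left(s \right)} = 12$ ($U{\left(s \right)} = 3 \cdot 4 = 12$)
$Z = 10$ ($Z = 12 - 2 = 10$)
$N{\left(f \right)} = 0$ ($N{\left(f \right)} = 0 \left(6 - -6\right) = 0 \left(6 + 6\right) = 0 \cdot 12 = 0$)
$\left(2 + 2\right)^{2} \left(N{\left(Z \right)} + 143\right) = \left(2 + 2\right)^{2} \left(0 + 143\right) = 4^{2} \cdot 143 = 16 \cdot 143 = 2288$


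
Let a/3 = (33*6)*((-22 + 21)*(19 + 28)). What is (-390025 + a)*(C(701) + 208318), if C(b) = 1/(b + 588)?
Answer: -112226849705529/1289 ≈ -8.7065e+10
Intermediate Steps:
C(b) = 1/(588 + b)
a = -27918 (a = 3*((33*6)*((-22 + 21)*(19 + 28))) = 3*(198*(-1*47)) = 3*(198*(-47)) = 3*(-9306) = -27918)
(-390025 + a)*(C(701) + 208318) = (-390025 - 27918)*(1/(588 + 701) + 208318) = -417943*(1/1289 + 208318) = -417943*268521903/1289 = -112226849705529/1289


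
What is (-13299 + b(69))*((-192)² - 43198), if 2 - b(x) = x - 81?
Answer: 84147190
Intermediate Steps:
b(x) = 83 - x (b(x) = 2 - (x - 81) = 2 - (-81 + x) = 2 + (81 - x) = 83 - x)
(-13299 + b(69))*((-192)² - 43198) = (-13299 + (83 - 1*69))*((-192)² - 43198) = (-13299 + (83 - 69))*(36864 - 43198) = (-13299 + 14)*(-6334) = -13285*(-6334) = 84147190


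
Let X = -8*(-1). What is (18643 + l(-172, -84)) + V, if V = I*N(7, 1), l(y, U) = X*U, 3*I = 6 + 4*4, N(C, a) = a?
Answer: 53935/3 ≈ 17978.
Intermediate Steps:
X = 8
I = 22/3 (I = (6 + 4*4)/3 = (6 + 16)/3 = (1/3)*22 = 22/3 ≈ 7.3333)
l(y, U) = 8*U
V = 22/3 (V = (22/3)*1 = 22/3 ≈ 7.3333)
(18643 + l(-172, -84)) + V = (18643 + 8*(-84)) + 22/3 = (18643 - 672) + 22/3 = 17971 + 22/3 = 53935/3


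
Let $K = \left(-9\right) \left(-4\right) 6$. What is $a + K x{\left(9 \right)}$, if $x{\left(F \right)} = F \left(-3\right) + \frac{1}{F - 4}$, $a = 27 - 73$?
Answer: $- \frac{29174}{5} \approx -5834.8$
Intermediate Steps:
$a = -46$ ($a = 27 - 73 = -46$)
$K = 216$ ($K = 36 \cdot 6 = 216$)
$x{\left(F \right)} = \frac{1}{-4 + F} - 3 F$ ($x{\left(F \right)} = - 3 F + \frac{1}{-4 + F} = \frac{1}{-4 + F} - 3 F$)
$a + K x{\left(9 \right)} = -46 + 216 \frac{1 - 3 \cdot 9^{2} + 12 \cdot 9}{-4 + 9} = -46 + 216 \frac{1 - 243 + 108}{5} = -46 + 216 \cdot \frac{1}{5} \left(-134\right) = -46 + 216 \left(- \frac{134}{5}\right) = -46 - \frac{28944}{5} = - \frac{29174}{5}$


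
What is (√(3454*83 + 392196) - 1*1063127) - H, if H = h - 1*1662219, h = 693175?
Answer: -94083 + √678878 ≈ -93259.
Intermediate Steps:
H = -969044 (H = 693175 - 1*1662219 = 693175 - 1662219 = -969044)
(√(3454*83 + 392196) - 1*1063127) - H = (√(3454*83 + 392196) - 1*1063127) - 1*(-969044) = (√(286682 + 392196) - 1063127) + 969044 = (√678878 - 1063127) + 969044 = (-1063127 + √678878) + 969044 = -94083 + √678878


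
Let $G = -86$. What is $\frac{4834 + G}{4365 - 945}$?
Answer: $\frac{1187}{855} \approx 1.3883$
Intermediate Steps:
$\frac{4834 + G}{4365 - 945} = \frac{4834 - 86}{4365 - 945} = \frac{4748}{3420} = 4748 \cdot \frac{1}{3420} = \frac{1187}{855}$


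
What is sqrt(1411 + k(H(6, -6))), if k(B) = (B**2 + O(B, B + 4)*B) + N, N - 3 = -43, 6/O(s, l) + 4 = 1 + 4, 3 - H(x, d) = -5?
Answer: sqrt(1483) ≈ 38.510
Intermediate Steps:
H(x, d) = 8 (H(x, d) = 3 - 1*(-5) = 3 + 5 = 8)
O(s, l) = 6 (O(s, l) = 6/(-4 + (1 + 4)) = 6/(-4 + 5) = 6/1 = 6*1 = 6)
N = -40 (N = 3 - 43 = -40)
k(B) = -40 + B**2 + 6*B (k(B) = (B**2 + 6*B) - 40 = -40 + B**2 + 6*B)
sqrt(1411 + k(H(6, -6))) = sqrt(1411 + (-40 + 8**2 + 6*8)) = sqrt(1411 + (-40 + 64 + 48)) = sqrt(1411 + 72) = sqrt(1483)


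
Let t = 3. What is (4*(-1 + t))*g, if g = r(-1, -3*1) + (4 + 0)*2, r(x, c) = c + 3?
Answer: 64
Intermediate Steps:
r(x, c) = 3 + c
g = 8 (g = (3 - 3*1) + (4 + 0)*2 = (3 - 3) + 4*2 = 0 + 8 = 8)
(4*(-1 + t))*g = (4*(-1 + 3))*8 = (4*2)*8 = 8*8 = 64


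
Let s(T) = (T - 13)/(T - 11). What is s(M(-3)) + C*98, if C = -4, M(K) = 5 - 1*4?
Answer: -1954/5 ≈ -390.80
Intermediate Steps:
M(K) = 1 (M(K) = 5 - 4 = 1)
s(T) = (-13 + T)/(-11 + T)
s(M(-3)) + C*98 = (-13 + 1)/(-11 + 1) - 4*98 = -12/(-10) - 392 = -1/10*(-12) - 392 = 6/5 - 392 = -1954/5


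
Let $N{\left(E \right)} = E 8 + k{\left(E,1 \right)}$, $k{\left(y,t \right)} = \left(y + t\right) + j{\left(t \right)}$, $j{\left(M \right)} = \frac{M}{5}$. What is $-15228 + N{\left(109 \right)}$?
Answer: $- \frac{71229}{5} \approx -14246.0$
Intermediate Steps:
$j{\left(M \right)} = \frac{M}{5}$ ($j{\left(M \right)} = M \frac{1}{5} = \frac{M}{5}$)
$k{\left(y,t \right)} = y + \frac{6 t}{5}$ ($k{\left(y,t \right)} = \left(y + t\right) + \frac{t}{5} = \left(t + y\right) + \frac{t}{5} = y + \frac{6 t}{5}$)
$N{\left(E \right)} = \frac{6}{5} + 9 E$ ($N{\left(E \right)} = E 8 + \left(E + \frac{6}{5} \cdot 1\right) = 8 E + \left(E + \frac{6}{5}\right) = 8 E + \left(\frac{6}{5} + E\right) = \frac{6}{5} + 9 E$)
$-15228 + N{\left(109 \right)} = -15228 + \left(\frac{6}{5} + 9 \cdot 109\right) = -15228 + \left(\frac{6}{5} + 981\right) = -15228 + \frac{4911}{5} = - \frac{71229}{5}$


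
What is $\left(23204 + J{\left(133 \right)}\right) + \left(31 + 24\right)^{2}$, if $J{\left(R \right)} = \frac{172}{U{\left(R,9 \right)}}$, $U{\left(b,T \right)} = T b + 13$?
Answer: $\frac{15868631}{605} \approx 26229.0$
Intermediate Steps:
$U{\left(b,T \right)} = 13 + T b$
$J{\left(R \right)} = \frac{172}{13 + 9 R}$
$\left(23204 + J{\left(133 \right)}\right) + \left(31 + 24\right)^{2} = \left(23204 + \frac{172}{13 + 9 \cdot 133}\right) + \left(31 + 24\right)^{2} = \left(23204 + \frac{172}{13 + 1197}\right) + 55^{2} = \left(23204 + \frac{172}{1210}\right) + 3025 = \left(23204 + 172 \cdot \frac{1}{1210}\right) + 3025 = \left(23204 + \frac{86}{605}\right) + 3025 = \frac{14038506}{605} + 3025 = \frac{15868631}{605}$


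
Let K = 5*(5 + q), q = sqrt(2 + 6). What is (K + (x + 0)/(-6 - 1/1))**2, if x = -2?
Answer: 41129/49 + 3540*sqrt(2)/7 ≈ 1554.6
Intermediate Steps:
q = 2*sqrt(2) (q = sqrt(8) = 2*sqrt(2) ≈ 2.8284)
K = 25 + 10*sqrt(2) (K = 5*(5 + 2*sqrt(2)) = 25 + 10*sqrt(2) ≈ 39.142)
(K + (x + 0)/(-6 - 1/1))**2 = ((25 + 10*sqrt(2)) + (-2 + 0)/(-6 - 1/1))**2 = ((25 + 10*sqrt(2)) - 2/(-6 - 1*1))**2 = ((25 + 10*sqrt(2)) - 2/(-6 - 1))**2 = ((25 + 10*sqrt(2)) - 2/(-7))**2 = ((25 + 10*sqrt(2)) - 2*(-1/7))**2 = ((25 + 10*sqrt(2)) + 2/7)**2 = (177/7 + 10*sqrt(2))**2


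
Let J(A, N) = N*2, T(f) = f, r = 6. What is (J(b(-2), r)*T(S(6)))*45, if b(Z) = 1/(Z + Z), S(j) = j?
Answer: 3240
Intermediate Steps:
b(Z) = 1/(2*Z)
J(A, N) = 2*N
(J(b(-2), r)*T(S(6)))*45 = ((2*6)*6)*45 = (12*6)*45 = 72*45 = 3240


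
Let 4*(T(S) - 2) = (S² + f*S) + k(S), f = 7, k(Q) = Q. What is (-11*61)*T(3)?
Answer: -27511/4 ≈ -6877.8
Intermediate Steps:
T(S) = 2 + 2*S + S²/4 (T(S) = 2 + ((S² + 7*S) + S)/4 = 2 + (S² + 8*S)/4 = 2 + (2*S + S²/4) = 2 + 2*S + S²/4)
(-11*61)*T(3) = (-11*61)*(2 + 2*3 + (¼)*3²) = -671*(2 + 6 + (¼)*9) = -671*(2 + 6 + 9/4) = -671*41/4 = -27511/4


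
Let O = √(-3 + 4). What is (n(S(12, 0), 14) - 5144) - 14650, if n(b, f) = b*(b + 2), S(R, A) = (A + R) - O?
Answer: -19651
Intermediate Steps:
O = 1 (O = √1 = 1)
S(R, A) = -1 + A + R (S(R, A) = (A + R) - 1*1 = (A + R) - 1 = -1 + A + R)
n(b, f) = b*(2 + b)
(n(S(12, 0), 14) - 5144) - 14650 = ((-1 + 0 + 12)*(2 + (-1 + 0 + 12)) - 5144) - 14650 = (11*(2 + 11) - 5144) - 14650 = (11*13 - 5144) - 14650 = (143 - 5144) - 14650 = -5001 - 14650 = -19651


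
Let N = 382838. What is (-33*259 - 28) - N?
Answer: -391413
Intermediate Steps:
(-33*259 - 28) - N = (-33*259 - 28) - 1*382838 = (-8547 - 28) - 382838 = -8575 - 382838 = -391413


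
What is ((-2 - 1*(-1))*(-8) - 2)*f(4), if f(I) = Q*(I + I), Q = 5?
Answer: 240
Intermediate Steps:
f(I) = 10*I (f(I) = 5*(I + I) = 5*(2*I) = 10*I)
((-2 - 1*(-1))*(-8) - 2)*f(4) = ((-2 - 1*(-1))*(-8) - 2)*(10*4) = ((-2 + 1)*(-8) - 2)*40 = (-1*(-8) - 2)*40 = (8 - 2)*40 = 6*40 = 240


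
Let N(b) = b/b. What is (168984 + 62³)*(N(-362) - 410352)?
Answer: -167140886512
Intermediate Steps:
N(b) = 1
(168984 + 62³)*(N(-362) - 410352) = (168984 + 62³)*(1 - 410352) = (168984 + 238328)*(-410351) = 407312*(-410351) = -167140886512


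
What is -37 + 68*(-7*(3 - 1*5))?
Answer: 915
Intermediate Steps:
-37 + 68*(-7*(3 - 1*5)) = -37 + 68*(-7*(3 - 5)) = -37 + 68*(-7*(-2)) = -37 + 68*14 = -37 + 952 = 915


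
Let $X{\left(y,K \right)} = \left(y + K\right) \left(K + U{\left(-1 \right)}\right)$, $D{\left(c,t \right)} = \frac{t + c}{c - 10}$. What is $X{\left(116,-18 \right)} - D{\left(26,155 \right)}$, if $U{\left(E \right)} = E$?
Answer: $- \frac{29973}{16} \approx -1873.3$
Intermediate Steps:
$D{\left(c,t \right)} = \frac{c + t}{-10 + c}$
$X{\left(y,K \right)} = \left(-1 + K\right) \left(K + y\right)$ ($X{\left(y,K \right)} = \left(y + K\right) \left(K - 1\right) = \left(K + y\right) \left(-1 + K\right) = \left(-1 + K\right) \left(K + y\right)$)
$X{\left(116,-18 \right)} - D{\left(26,155 \right)} = \left(\left(-18\right)^{2} - -18 - 116 - 2088\right) - \frac{26 + 155}{-10 + 26} = \left(324 + 18 - 116 - 2088\right) - \frac{1}{16} \cdot 181 = -1862 - \frac{1}{16} \cdot 181 = -1862 - \frac{181}{16} = - \frac{29973}{16}$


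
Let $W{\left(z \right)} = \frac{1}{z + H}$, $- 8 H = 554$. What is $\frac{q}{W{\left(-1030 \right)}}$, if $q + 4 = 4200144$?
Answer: $-4617003895$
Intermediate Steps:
$q = 4200140$ ($q = -4 + 4200144 = 4200140$)
$H = - \frac{277}{4}$ ($H = \left(- \frac{1}{8}\right) 554 = - \frac{277}{4} \approx -69.25$)
$W{\left(z \right)} = \frac{1}{- \frac{277}{4} + z}$ ($W{\left(z \right)} = \frac{1}{z - \frac{277}{4}} = \frac{1}{- \frac{277}{4} + z}$)
$\frac{q}{W{\left(-1030 \right)}} = \frac{4200140}{4 \frac{1}{-277 + 4 \left(-1030\right)}} = \frac{4200140}{4 \frac{1}{-277 - 4120}} = \frac{4200140}{4 \frac{1}{-4397}} = \frac{4200140}{4 \left(- \frac{1}{4397}\right)} = \frac{4200140}{- \frac{4}{4397}} = 4200140 \left(- \frac{4397}{4}\right) = -4617003895$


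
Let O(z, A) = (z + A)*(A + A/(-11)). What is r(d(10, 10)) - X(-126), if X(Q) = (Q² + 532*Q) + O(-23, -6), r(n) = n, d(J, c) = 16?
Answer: 561152/11 ≈ 51014.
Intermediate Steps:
O(z, A) = 10*A*(A + z)/11 (O(z, A) = (A + z)*(A + A*(-1/11)) = (A + z)*(A - A/11) = (A + z)*(10*A/11) = 10*A*(A + z)/11)
X(Q) = 1740/11 + Q² + 532*Q (X(Q) = (Q² + 532*Q) + (10/11)*(-6)*(-6 - 23) = (Q² + 532*Q) + (10/11)*(-6)*(-29) = (Q² + 532*Q) + 1740/11 = 1740/11 + Q² + 532*Q)
r(d(10, 10)) - X(-126) = 16 - (1740/11 + (-126)² + 532*(-126)) = 16 - (1740/11 + 15876 - 67032) = 16 - 1*(-560976/11) = 16 + 560976/11 = 561152/11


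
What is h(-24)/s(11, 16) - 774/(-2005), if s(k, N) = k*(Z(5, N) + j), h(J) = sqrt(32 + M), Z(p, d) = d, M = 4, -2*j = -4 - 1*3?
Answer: 118702/286715 ≈ 0.41401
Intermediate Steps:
j = 7/2 (j = -(-4 - 1*3)/2 = -(-4 - 3)/2 = -1/2*(-7) = 7/2 ≈ 3.5000)
h(J) = 6 (h(J) = sqrt(32 + 4) = sqrt(36) = 6)
s(k, N) = k*(7/2 + N) (s(k, N) = k*(N + 7/2) = k*(7/2 + N))
h(-24)/s(11, 16) - 774/(-2005) = 6/(((1/2)*11*(7 + 2*16))) - 774/(-2005) = 6/(((1/2)*11*(7 + 32))) - 774*(-1/2005) = 6/(((1/2)*11*39)) + 774/2005 = 6/(429/2) + 774/2005 = 6*(2/429) + 774/2005 = 4/143 + 774/2005 = 118702/286715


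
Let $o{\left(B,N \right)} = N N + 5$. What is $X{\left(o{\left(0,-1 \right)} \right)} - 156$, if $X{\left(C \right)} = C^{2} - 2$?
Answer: $-122$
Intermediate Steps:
$o{\left(B,N \right)} = 5 + N^{2}$ ($o{\left(B,N \right)} = N^{2} + 5 = 5 + N^{2}$)
$X{\left(C \right)} = -2 + C^{2}$ ($X{\left(C \right)} = C^{2} - 2 = -2 + C^{2}$)
$X{\left(o{\left(0,-1 \right)} \right)} - 156 = \left(-2 + \left(5 + \left(-1\right)^{2}\right)^{2}\right) - 156 = \left(-2 + \left(5 + 1\right)^{2}\right) - 156 = \left(-2 + 6^{2}\right) - 156 = \left(-2 + 36\right) - 156 = 34 - 156 = -122$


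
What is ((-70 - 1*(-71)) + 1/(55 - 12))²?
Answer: 1936/1849 ≈ 1.0471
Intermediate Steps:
((-70 - 1*(-71)) + 1/(55 - 12))² = ((-70 + 71) + 1/43)² = (1 + 1/43)² = (44/43)² = 1936/1849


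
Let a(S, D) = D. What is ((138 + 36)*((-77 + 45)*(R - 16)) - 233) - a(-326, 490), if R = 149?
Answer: -741267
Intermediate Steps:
((138 + 36)*((-77 + 45)*(R - 16)) - 233) - a(-326, 490) = ((138 + 36)*((-77 + 45)*(149 - 16)) - 233) - 1*490 = (174*(-32*133) - 233) - 490 = (174*(-4256) - 233) - 490 = (-740544 - 233) - 490 = -740777 - 490 = -741267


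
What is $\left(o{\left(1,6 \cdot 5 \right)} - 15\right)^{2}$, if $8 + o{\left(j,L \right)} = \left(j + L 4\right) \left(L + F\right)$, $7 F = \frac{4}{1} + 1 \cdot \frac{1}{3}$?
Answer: $\frac{5978382400}{441} \approx 1.3556 \cdot 10^{7}$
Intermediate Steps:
$F = \frac{13}{21}$ ($F = \frac{\frac{4}{1} + 1 \cdot \frac{1}{3}}{7} = \frac{4 \cdot 1 + 1 \cdot \frac{1}{3}}{7} = \frac{4 + \frac{1}{3}}{7} = \frac{1}{7} \cdot \frac{13}{3} = \frac{13}{21} \approx 0.61905$)
$o{\left(j,L \right)} = -8 + \left(\frac{13}{21} + L\right) \left(j + 4 L\right)$ ($o{\left(j,L \right)} = -8 + \left(j + L 4\right) \left(L + \frac{13}{21}\right) = -8 + \left(j + 4 L\right) \left(\frac{13}{21} + L\right) = -8 + \left(\frac{13}{21} + L\right) \left(j + 4 L\right)$)
$\left(o{\left(1,6 \cdot 5 \right)} - 15\right)^{2} = \left(\left(-8 + 4 \left(6 \cdot 5\right)^{2} + \frac{13}{21} \cdot 1 + \frac{52 \cdot 6 \cdot 5}{21} + 6 \cdot 5 \cdot 1\right) - 15\right)^{2} = \left(\left(-8 + 4 \cdot 30^{2} + \frac{13}{21} + \frac{52}{21} \cdot 30 + 30 \cdot 1\right) - 15\right)^{2} = \left(\left(-8 + 4 \cdot 900 + \frac{13}{21} + \frac{520}{7} + 30\right) - 15\right)^{2} = \left(\left(-8 + 3600 + \frac{13}{21} + \frac{520}{7} + 30\right) - 15\right)^{2} = \left(\frac{77635}{21} - 15\right)^{2} = \left(\frac{77320}{21}\right)^{2} = \frac{5978382400}{441}$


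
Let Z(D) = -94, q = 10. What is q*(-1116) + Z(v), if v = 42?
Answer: -11254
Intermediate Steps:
q*(-1116) + Z(v) = 10*(-1116) - 94 = -11160 - 94 = -11254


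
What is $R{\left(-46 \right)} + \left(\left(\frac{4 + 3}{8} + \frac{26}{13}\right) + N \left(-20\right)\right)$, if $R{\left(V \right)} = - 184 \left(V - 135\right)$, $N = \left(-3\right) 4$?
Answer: $\frac{268375}{8} \approx 33547.0$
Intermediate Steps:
$N = -12$
$R{\left(V \right)} = 24840 - 184 V$ ($R{\left(V \right)} = - 184 \left(-135 + V\right) = 24840 - 184 V$)
$R{\left(-46 \right)} + \left(\left(\frac{4 + 3}{8} + \frac{26}{13}\right) + N \left(-20\right)\right) = \left(24840 - -8464\right) + \left(\left(\frac{4 + 3}{8} + \frac{26}{13}\right) - -240\right) = \left(24840 + 8464\right) + \left(\left(7 \cdot \frac{1}{8} + 26 \cdot \frac{1}{13}\right) + 240\right) = 33304 + \left(\left(\frac{7}{8} + 2\right) + 240\right) = 33304 + \left(\frac{23}{8} + 240\right) = 33304 + \frac{1943}{8} = \frac{268375}{8}$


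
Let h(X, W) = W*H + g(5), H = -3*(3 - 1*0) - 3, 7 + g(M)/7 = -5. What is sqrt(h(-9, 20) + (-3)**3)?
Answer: 3*I*sqrt(39) ≈ 18.735*I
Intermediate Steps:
g(M) = -84 (g(M) = -49 + 7*(-5) = -49 - 35 = -84)
H = -12 (H = -3*(3 + 0) - 3 = -3*3 - 3 = -9 - 3 = -12)
h(X, W) = -84 - 12*W (h(X, W) = W*(-12) - 84 = -12*W - 84 = -84 - 12*W)
sqrt(h(-9, 20) + (-3)**3) = sqrt((-84 - 12*20) + (-3)**3) = sqrt((-84 - 240) - 27) = sqrt(-324 - 27) = sqrt(-351) = 3*I*sqrt(39)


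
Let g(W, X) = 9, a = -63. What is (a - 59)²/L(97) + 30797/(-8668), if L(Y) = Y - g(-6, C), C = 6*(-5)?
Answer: 1435277/8668 ≈ 165.58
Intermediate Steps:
C = -30
L(Y) = -9 + Y (L(Y) = Y - 1*9 = Y - 9 = -9 + Y)
(a - 59)²/L(97) + 30797/(-8668) = (-63 - 59)²/(-9 + 97) + 30797/(-8668) = (-122)²/88 + 30797*(-1/8668) = 14884*(1/88) - 30797/8668 = 3721/22 - 30797/8668 = 1435277/8668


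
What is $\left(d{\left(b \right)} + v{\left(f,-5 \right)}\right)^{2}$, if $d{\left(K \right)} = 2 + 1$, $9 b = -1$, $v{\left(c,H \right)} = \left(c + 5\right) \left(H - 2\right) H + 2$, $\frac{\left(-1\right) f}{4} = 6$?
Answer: $435600$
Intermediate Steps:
$f = -24$ ($f = \left(-4\right) 6 = -24$)
$v{\left(c,H \right)} = 2 + H \left(-2 + H\right) \left(5 + c\right)$ ($v{\left(c,H \right)} = \left(5 + c\right) \left(-2 + H\right) H + 2 = \left(-2 + H\right) \left(5 + c\right) H + 2 = H \left(-2 + H\right) \left(5 + c\right) + 2 = 2 + H \left(-2 + H\right) \left(5 + c\right)$)
$b = - \frac{1}{9}$ ($b = \frac{1}{9} \left(-1\right) = - \frac{1}{9} \approx -0.11111$)
$d{\left(K \right)} = 3$
$\left(d{\left(b \right)} + v{\left(f,-5 \right)}\right)^{2} = \left(3 - \left(-52 + 240 + 475\right)\right)^{2} = \left(3 + \left(2 + 50 + 5 \cdot 25 - 600 - 240\right)\right)^{2} = \left(3 + \left(2 + 50 + 125 - 600 - 240\right)\right)^{2} = \left(3 - 663\right)^{2} = \left(-660\right)^{2} = 435600$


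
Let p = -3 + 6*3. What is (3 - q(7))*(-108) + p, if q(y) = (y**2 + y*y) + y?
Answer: 11031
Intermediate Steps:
p = 15 (p = -3 + 18 = 15)
q(y) = y + 2*y**2 (q(y) = (y**2 + y**2) + y = 2*y**2 + y = y + 2*y**2)
(3 - q(7))*(-108) + p = (3 - 7*(1 + 2*7))*(-108) + 15 = (3 - 7*(1 + 14))*(-108) + 15 = (3 - 7*15)*(-108) + 15 = (3 - 1*105)*(-108) + 15 = (3 - 105)*(-108) + 15 = -102*(-108) + 15 = 11016 + 15 = 11031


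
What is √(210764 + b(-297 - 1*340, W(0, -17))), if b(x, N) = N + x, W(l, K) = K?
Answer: √210110 ≈ 458.38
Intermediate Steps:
√(210764 + b(-297 - 1*340, W(0, -17))) = √(210764 + (-17 + (-297 - 1*340))) = √(210764 + (-17 + (-297 - 340))) = √(210764 + (-17 - 637)) = √(210764 - 654) = √210110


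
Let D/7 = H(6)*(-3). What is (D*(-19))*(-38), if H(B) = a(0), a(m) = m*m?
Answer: 0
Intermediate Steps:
a(m) = m²
H(B) = 0 (H(B) = 0² = 0)
D = 0 (D = 7*(0*(-3)) = 7*0 = 0)
(D*(-19))*(-38) = (0*(-19))*(-38) = 0*(-38) = 0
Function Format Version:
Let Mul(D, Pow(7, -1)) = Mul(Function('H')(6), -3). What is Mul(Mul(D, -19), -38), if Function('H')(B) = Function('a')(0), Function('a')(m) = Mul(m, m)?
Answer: 0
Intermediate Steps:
Function('a')(m) = Pow(m, 2)
Function('H')(B) = 0 (Function('H')(B) = Pow(0, 2) = 0)
D = 0 (D = Mul(7, Mul(0, -3)) = Mul(7, 0) = 0)
Mul(Mul(D, -19), -38) = Mul(Mul(0, -19), -38) = Mul(0, -38) = 0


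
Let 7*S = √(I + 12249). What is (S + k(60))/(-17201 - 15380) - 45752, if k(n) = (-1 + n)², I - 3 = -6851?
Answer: -1490649393/32581 - √5401/228067 ≈ -45752.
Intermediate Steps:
I = -6848 (I = 3 - 6851 = -6848)
S = √5401/7 (S = √(-6848 + 12249)/7 = √5401/7 ≈ 10.499)
(S + k(60))/(-17201 - 15380) - 45752 = (√5401/7 + (-1 + 60)²)/(-17201 - 15380) - 45752 = (√5401/7 + 59²)/(-32581) - 45752 = (√5401/7 + 3481)*(-1/32581) - 45752 = (3481 + √5401/7)*(-1/32581) - 45752 = (-3481/32581 - √5401/228067) - 45752 = -1490649393/32581 - √5401/228067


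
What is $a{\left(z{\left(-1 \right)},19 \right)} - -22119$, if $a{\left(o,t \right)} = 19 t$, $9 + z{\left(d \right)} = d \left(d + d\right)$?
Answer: $22480$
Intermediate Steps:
$z{\left(d \right)} = -9 + 2 d^{2}$ ($z{\left(d \right)} = -9 + d \left(d + d\right) = -9 + d 2 d = -9 + 2 d^{2}$)
$a{\left(z{\left(-1 \right)},19 \right)} - -22119 = 19 \cdot 19 - -22119 = 361 + 22119 = 22480$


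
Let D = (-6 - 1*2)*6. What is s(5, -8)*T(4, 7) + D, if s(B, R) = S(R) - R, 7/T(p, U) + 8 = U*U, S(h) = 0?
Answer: -1912/41 ≈ -46.634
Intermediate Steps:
T(p, U) = 7/(-8 + U²) (T(p, U) = 7/(-8 + U*U) = 7/(-8 + U²))
s(B, R) = -R (s(B, R) = 0 - R = -R)
D = -48 (D = (-6 - 2)*6 = -8*6 = -48)
s(5, -8)*T(4, 7) + D = (-1*(-8))*(7/(-8 + 7²)) - 48 = 8*(7/(-8 + 49)) - 48 = 8*(7/41) - 48 = 56/41 - 48 = -1912/41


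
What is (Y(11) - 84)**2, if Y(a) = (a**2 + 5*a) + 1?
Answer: 8649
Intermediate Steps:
Y(a) = 1 + a**2 + 5*a
(Y(11) - 84)**2 = ((1 + 11**2 + 5*11) - 84)**2 = ((1 + 121 + 55) - 84)**2 = (177 - 84)**2 = 93**2 = 8649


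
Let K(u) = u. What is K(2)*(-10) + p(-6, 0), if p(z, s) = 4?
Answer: -16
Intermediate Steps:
K(2)*(-10) + p(-6, 0) = 2*(-10) + 4 = -20 + 4 = -16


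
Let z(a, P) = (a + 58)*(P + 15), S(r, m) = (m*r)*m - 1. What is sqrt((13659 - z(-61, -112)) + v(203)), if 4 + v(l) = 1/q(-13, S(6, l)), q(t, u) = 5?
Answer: sqrt(334105)/5 ≈ 115.60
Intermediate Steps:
S(r, m) = -1 + r*m**2 (S(r, m) = r*m**2 - 1 = -1 + r*m**2)
z(a, P) = (15 + P)*(58 + a) (z(a, P) = (58 + a)*(15 + P) = (15 + P)*(58 + a))
v(l) = -19/5 (v(l) = -4 + 1/5 = -19/5)
sqrt((13659 - z(-61, -112)) + v(203)) = sqrt((13659 - (870 + 15*(-61) + 58*(-112) - 112*(-61))) - 19/5) = sqrt((13659 - (870 - 915 - 6496 + 6832)) - 19/5) = sqrt((13659 - 1*291) - 19/5) = sqrt((13659 - 291) - 19/5) = sqrt(13368 - 19/5) = sqrt(66821/5) = sqrt(334105)/5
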